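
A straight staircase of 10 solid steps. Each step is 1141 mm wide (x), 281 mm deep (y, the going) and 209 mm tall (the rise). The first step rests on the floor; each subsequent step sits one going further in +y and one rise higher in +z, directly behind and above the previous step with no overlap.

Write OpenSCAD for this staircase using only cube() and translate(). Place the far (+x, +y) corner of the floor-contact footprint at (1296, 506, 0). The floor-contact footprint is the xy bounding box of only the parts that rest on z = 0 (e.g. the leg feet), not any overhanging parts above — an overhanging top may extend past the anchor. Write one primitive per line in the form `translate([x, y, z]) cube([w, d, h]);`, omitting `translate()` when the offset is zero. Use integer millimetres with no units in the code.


translate([155, 225, 0]) cube([1141, 281, 209]);
translate([155, 506, 209]) cube([1141, 281, 209]);
translate([155, 787, 418]) cube([1141, 281, 209]);
translate([155, 1068, 627]) cube([1141, 281, 209]);
translate([155, 1349, 836]) cube([1141, 281, 209]);
translate([155, 1630, 1045]) cube([1141, 281, 209]);
translate([155, 1911, 1254]) cube([1141, 281, 209]);
translate([155, 2192, 1463]) cube([1141, 281, 209]);
translate([155, 2473, 1672]) cube([1141, 281, 209]);
translate([155, 2754, 1881]) cube([1141, 281, 209]);


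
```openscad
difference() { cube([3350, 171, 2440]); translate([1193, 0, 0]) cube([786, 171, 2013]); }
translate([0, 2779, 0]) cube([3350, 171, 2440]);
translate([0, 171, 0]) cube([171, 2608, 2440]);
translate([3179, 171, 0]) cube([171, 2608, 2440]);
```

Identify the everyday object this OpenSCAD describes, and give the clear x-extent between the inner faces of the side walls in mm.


A single room. The interior width is 3008 mm.

Four walls enclosing a rectangle with a door in the front wall — a room. Outside width 3350 minus two 171 mm walls gives 3008 mm.


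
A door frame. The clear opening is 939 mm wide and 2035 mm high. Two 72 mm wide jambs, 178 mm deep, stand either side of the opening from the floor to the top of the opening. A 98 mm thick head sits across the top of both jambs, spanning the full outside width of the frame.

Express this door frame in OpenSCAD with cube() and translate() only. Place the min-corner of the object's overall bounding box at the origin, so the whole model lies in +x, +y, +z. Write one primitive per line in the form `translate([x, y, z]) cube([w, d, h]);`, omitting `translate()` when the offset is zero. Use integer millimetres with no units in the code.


cube([72, 178, 2035]);
translate([1011, 0, 0]) cube([72, 178, 2035]);
translate([0, 0, 2035]) cube([1083, 178, 98]);


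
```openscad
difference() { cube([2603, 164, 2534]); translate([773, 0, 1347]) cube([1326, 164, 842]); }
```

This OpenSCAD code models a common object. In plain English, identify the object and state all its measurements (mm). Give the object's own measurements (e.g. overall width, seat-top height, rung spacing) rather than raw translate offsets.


A wall 2603 mm long (x), 164 mm thick (y), 2534 mm tall, with a rectangular window opening cut through it. The opening is 1326 mm wide and 842 mm tall; its sill is at z = 1347 mm and its near (−x) edge is 773 mm from the wall's −x end. The opening passes through the full wall thickness.


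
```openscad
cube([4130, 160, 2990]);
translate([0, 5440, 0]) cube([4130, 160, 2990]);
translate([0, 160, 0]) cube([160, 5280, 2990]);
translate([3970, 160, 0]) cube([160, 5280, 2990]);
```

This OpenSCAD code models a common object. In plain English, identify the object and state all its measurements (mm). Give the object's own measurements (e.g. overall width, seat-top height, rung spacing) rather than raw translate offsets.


The wall frame of a small rectangular building: four walls, each 2990 mm tall and 160 mm thick, enclosing a footprint 4130 mm (x) by 5600 mm (y) outside-to-outside, with no floor or roof. The front and back walls (the −y and +y sides) span the full width; the two side walls fit between them.


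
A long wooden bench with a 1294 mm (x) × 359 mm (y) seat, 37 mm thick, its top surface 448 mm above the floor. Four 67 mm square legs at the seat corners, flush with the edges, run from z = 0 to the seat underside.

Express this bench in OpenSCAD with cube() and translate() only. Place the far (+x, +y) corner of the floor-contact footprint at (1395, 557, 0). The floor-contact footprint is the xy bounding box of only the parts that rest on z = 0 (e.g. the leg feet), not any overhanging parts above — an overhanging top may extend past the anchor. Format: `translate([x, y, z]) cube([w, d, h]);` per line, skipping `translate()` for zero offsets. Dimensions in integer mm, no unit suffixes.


// leg_h = 448 − 37 = 411
translate([101, 198, 411]) cube([1294, 359, 37]);
translate([101, 198, 0]) cube([67, 67, 411]);
translate([101, 490, 0]) cube([67, 67, 411]);
translate([1328, 198, 0]) cube([67, 67, 411]);
translate([1328, 490, 0]) cube([67, 67, 411]);


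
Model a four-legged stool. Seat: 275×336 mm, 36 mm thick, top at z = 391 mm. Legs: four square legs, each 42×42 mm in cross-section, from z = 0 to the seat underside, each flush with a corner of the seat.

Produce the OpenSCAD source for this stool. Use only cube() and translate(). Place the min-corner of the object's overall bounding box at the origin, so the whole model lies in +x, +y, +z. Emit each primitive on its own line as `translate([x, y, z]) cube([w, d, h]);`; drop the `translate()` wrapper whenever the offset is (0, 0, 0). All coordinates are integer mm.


translate([0, 0, 355]) cube([275, 336, 36]);
cube([42, 42, 355]);
translate([233, 0, 0]) cube([42, 42, 355]);
translate([0, 294, 0]) cube([42, 42, 355]);
translate([233, 294, 0]) cube([42, 42, 355]);


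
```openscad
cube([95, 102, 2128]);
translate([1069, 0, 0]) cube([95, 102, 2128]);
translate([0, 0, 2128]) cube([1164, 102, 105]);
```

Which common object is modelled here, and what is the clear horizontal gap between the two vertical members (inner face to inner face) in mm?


A door frame. The clear opening width is 974 mm.

Two 2128 mm tall posts with a header on top — a door frame. The left jamb is 95 mm wide at x = 0; the right jamb starts at x = 1069. The clear opening is 1069 − 95 = 974 mm.


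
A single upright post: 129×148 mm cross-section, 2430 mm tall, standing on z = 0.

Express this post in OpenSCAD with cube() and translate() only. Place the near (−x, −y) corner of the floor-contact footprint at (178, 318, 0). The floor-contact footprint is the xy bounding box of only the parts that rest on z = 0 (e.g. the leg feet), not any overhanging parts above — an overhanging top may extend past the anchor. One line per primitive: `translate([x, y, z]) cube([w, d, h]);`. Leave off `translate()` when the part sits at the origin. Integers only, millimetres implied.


translate([178, 318, 0]) cube([129, 148, 2430]);


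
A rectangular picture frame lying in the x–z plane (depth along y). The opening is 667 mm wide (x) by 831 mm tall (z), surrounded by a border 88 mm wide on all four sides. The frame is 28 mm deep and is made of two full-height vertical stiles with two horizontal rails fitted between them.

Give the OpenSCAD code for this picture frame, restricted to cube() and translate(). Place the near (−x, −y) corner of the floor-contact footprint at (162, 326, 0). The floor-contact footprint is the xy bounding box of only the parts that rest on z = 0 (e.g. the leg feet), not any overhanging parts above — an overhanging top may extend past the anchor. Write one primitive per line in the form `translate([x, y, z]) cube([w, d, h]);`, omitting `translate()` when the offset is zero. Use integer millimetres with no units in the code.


translate([162, 326, 0]) cube([88, 28, 1007]);
translate([917, 326, 0]) cube([88, 28, 1007]);
translate([250, 326, 0]) cube([667, 28, 88]);
translate([250, 326, 919]) cube([667, 28, 88]);


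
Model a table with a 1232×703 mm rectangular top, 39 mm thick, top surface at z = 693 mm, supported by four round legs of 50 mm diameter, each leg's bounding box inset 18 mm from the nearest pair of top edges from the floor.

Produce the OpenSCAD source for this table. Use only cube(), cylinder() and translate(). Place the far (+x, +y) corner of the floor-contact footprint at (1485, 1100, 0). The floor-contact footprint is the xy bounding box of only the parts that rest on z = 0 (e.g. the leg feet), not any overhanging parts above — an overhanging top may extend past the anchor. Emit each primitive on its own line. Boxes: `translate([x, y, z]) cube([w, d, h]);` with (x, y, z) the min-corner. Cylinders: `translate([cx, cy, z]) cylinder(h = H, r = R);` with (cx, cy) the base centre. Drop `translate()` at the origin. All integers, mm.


translate([271, 415, 654]) cube([1232, 703, 39]);
translate([314, 458, 0]) cylinder(h = 654, r = 25);
translate([1460, 458, 0]) cylinder(h = 654, r = 25);
translate([314, 1075, 0]) cylinder(h = 654, r = 25);
translate([1460, 1075, 0]) cylinder(h = 654, r = 25);


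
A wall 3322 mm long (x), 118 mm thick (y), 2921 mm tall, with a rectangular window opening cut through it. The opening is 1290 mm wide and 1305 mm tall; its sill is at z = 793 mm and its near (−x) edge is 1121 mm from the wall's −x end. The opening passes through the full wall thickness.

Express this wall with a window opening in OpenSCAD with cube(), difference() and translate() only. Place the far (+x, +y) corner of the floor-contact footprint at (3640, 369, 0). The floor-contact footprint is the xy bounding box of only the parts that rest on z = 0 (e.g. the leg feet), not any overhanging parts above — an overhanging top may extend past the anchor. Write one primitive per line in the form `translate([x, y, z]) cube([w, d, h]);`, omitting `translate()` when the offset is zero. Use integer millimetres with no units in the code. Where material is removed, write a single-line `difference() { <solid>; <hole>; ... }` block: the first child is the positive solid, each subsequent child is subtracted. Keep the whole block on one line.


difference() { translate([318, 251, 0]) cube([3322, 118, 2921]); translate([1439, 251, 793]) cube([1290, 118, 1305]); }


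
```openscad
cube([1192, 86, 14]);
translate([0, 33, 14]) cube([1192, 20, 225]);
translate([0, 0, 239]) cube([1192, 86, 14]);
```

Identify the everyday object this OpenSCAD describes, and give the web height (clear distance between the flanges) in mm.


An I-beam. The web height is 225 mm.

Two wide flanges with a thin centred web — an I-beam. Overall 253 mm minus two 14 mm flanges gives a web of 253 − 2·14 = 225 mm.


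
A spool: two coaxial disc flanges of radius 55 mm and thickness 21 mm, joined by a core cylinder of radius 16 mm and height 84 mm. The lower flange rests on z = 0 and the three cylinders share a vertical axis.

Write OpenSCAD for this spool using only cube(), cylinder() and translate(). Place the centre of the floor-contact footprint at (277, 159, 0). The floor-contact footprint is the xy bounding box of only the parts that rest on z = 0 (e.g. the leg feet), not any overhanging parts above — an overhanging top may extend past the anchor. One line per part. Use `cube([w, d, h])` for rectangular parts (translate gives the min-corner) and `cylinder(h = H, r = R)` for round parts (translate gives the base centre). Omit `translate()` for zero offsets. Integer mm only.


translate([277, 159, 0]) cylinder(h = 21, r = 55);
translate([277, 159, 21]) cylinder(h = 84, r = 16);
translate([277, 159, 105]) cylinder(h = 21, r = 55);


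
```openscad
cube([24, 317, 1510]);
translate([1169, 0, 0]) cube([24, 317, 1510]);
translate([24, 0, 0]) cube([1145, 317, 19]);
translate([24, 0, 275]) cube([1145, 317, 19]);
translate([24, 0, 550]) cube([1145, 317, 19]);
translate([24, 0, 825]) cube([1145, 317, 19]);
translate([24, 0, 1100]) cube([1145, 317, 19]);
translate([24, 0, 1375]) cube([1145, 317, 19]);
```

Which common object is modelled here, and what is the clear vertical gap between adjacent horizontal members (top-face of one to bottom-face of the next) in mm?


A bookshelf. The clear shelf gap is 256 mm.

Two tall side panels with 6 horizontal boards between them — a bookshelf. The first two shelf undersides are at z = 0 and z = 275; with shelf thickness 19, the clear gap is 275 − 0 − 19 = 256 mm.


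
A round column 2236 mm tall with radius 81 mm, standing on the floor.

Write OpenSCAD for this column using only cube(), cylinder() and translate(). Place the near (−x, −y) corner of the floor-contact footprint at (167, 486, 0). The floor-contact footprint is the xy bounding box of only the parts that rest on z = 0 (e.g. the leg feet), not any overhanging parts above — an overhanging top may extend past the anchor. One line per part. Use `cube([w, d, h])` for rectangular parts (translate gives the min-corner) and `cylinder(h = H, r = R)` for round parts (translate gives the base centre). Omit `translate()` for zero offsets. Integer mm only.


translate([248, 567, 0]) cylinder(h = 2236, r = 81);


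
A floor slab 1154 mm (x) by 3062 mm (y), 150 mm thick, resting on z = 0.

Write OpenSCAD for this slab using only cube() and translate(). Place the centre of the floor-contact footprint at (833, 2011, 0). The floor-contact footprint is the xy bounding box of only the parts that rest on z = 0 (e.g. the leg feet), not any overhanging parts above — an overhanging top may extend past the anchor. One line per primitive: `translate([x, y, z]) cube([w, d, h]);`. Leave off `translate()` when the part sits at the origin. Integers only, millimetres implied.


translate([256, 480, 0]) cube([1154, 3062, 150]);


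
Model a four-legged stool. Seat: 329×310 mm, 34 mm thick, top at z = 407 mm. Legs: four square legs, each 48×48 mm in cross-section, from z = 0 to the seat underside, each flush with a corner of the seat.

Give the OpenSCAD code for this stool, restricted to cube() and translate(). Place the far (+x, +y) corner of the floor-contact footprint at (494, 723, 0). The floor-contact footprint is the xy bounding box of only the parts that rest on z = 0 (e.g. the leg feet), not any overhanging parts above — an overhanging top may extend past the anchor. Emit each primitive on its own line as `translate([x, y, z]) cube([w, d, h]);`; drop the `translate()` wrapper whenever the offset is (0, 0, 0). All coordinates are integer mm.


translate([165, 413, 373]) cube([329, 310, 34]);
translate([165, 413, 0]) cube([48, 48, 373]);
translate([446, 413, 0]) cube([48, 48, 373]);
translate([165, 675, 0]) cube([48, 48, 373]);
translate([446, 675, 0]) cube([48, 48, 373]);


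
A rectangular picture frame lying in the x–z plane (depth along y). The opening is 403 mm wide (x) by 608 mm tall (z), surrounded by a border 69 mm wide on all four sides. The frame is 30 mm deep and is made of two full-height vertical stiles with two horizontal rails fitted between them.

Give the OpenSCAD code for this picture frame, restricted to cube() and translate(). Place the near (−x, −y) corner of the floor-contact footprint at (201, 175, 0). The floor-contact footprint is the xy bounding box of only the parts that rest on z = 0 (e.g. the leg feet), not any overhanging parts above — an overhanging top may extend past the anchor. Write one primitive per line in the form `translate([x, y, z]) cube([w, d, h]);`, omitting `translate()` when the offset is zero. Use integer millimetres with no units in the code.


translate([201, 175, 0]) cube([69, 30, 746]);
translate([673, 175, 0]) cube([69, 30, 746]);
translate([270, 175, 0]) cube([403, 30, 69]);
translate([270, 175, 677]) cube([403, 30, 69]);


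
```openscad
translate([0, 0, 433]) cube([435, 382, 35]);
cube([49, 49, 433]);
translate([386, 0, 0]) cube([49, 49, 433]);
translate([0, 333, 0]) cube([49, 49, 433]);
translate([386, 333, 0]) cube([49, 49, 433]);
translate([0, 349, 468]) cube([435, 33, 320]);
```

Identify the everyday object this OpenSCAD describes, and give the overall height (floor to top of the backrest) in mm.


A chair. The overall height is 788 mm.

A slab on four corner posts with a tall panel at the back — a chair. The seat slab sits at z = 433 with thickness 35, and the 320 mm backrest starts at the seat top, so the overall height is 433 + 35 + 320 = 788 mm.


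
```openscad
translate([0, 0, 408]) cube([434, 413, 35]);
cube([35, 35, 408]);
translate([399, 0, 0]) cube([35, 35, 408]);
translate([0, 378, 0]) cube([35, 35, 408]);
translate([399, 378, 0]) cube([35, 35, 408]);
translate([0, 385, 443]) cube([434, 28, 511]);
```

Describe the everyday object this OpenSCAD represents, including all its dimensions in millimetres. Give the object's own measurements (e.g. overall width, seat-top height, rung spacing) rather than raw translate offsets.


A chair. The seat is a 434×413×35 mm slab with its top at z = 443 mm, on four 35×35 mm corner legs (flush with the seat edges, standing on z = 0). A flat backrest 28 mm thick, 511 mm tall, spans the full seat width and rises from the seat top along its +y edge, rear face flush with the rear of the seat.


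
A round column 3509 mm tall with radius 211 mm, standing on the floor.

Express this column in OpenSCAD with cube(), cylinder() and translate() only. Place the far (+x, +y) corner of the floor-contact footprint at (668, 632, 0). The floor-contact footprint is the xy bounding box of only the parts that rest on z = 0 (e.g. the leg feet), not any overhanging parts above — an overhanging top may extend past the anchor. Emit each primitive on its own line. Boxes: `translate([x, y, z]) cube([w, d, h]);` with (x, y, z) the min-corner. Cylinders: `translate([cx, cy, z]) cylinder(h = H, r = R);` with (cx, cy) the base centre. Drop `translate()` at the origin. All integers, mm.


translate([457, 421, 0]) cylinder(h = 3509, r = 211);


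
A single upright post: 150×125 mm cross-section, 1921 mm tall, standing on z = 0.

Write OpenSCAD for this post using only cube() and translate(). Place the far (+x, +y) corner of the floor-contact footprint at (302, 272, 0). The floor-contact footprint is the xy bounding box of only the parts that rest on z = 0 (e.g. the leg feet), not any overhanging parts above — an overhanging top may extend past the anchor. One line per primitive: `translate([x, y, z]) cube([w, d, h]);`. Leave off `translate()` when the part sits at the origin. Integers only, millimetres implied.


translate([152, 147, 0]) cube([150, 125, 1921]);


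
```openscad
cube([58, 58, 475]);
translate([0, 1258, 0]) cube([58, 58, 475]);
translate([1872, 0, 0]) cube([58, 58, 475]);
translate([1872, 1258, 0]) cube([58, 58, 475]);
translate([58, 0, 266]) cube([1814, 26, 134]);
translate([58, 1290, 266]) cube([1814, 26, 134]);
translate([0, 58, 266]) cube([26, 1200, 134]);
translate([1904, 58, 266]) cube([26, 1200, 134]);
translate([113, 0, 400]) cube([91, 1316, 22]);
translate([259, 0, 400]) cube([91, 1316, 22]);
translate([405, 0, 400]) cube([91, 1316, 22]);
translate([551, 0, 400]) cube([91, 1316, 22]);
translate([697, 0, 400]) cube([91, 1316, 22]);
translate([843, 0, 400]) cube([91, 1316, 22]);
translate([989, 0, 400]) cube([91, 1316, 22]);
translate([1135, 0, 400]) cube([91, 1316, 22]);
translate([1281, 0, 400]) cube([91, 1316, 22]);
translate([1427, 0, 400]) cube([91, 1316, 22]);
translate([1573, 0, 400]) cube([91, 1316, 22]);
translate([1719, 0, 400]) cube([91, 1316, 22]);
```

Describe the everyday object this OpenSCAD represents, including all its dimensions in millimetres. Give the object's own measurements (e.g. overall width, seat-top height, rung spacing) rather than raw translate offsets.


A bed frame 1930 mm long (x) by 1316 mm wide (y). Four 58×58 mm corner posts, 475 mm tall, at the corners of the footprint. Four rails of 26 mm thickness and 134 mm height run between adjacent posts with their undersides at z = 266 mm, their outer faces flush with the outside of the frame (the two x-running rails run between the posts' inner faces; the two y-running rails run between the posts' inner faces). 12 slats, each 91 mm wide (x) and 22 mm thick, lie across the top of the two x-running rails, running the full 1316 mm width of the frame in y; along x they sit between the end posts with a 55 mm gap after the −x posts and between neighbouring slats, leaving 62 mm before the +x posts.


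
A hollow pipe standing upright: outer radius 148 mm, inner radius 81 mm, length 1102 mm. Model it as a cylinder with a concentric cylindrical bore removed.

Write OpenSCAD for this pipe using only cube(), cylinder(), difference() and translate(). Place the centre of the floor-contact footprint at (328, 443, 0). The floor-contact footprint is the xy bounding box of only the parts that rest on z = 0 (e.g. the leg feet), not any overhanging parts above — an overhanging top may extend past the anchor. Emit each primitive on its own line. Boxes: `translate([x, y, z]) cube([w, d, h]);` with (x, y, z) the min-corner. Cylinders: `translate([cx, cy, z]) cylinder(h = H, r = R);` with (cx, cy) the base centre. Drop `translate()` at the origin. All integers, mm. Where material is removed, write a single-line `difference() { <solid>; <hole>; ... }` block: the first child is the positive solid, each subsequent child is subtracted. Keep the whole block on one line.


difference() { translate([328, 443, 0]) cylinder(h = 1102, r = 148); translate([328, 443, 0]) cylinder(h = 1102, r = 81); }


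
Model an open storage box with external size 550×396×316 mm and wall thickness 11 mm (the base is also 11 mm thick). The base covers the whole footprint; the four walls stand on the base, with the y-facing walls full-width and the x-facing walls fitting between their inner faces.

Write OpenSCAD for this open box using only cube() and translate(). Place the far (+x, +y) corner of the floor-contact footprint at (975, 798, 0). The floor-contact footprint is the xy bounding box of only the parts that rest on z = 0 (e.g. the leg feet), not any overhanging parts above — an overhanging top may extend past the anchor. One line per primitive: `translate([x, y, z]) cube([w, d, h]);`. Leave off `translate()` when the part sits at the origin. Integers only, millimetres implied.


translate([425, 402, 0]) cube([550, 396, 11]);
translate([425, 402, 11]) cube([550, 11, 305]);
translate([425, 787, 11]) cube([550, 11, 305]);
translate([425, 413, 11]) cube([11, 374, 305]);
translate([964, 413, 11]) cube([11, 374, 305]);


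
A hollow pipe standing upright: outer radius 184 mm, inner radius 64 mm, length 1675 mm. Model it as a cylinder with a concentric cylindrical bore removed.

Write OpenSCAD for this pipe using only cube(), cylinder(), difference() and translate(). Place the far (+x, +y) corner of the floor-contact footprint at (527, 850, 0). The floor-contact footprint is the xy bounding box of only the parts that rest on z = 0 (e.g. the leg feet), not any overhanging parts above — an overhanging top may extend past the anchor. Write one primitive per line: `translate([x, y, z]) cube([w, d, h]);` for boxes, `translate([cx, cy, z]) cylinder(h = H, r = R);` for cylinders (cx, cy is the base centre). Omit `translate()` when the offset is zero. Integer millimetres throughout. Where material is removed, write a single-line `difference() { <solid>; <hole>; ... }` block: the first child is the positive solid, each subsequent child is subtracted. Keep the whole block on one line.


difference() { translate([343, 666, 0]) cylinder(h = 1675, r = 184); translate([343, 666, 0]) cylinder(h = 1675, r = 64); }


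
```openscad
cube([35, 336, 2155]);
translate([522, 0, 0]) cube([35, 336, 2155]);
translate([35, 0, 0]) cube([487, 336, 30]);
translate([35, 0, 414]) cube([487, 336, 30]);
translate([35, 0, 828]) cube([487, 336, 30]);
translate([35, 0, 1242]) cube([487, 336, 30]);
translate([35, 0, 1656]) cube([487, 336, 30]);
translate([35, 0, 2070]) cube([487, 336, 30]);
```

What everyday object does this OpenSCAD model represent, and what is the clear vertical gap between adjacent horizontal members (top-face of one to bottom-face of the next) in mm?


A bookshelf. The clear shelf gap is 384 mm.

Two tall side panels with 6 horizontal boards between them — a bookshelf. The first two shelf undersides are at z = 0 and z = 414; with shelf thickness 30, the clear gap is 414 − 0 − 30 = 384 mm.


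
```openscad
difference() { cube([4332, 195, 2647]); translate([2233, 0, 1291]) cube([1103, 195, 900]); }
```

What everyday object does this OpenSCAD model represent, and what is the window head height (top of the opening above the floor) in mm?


A wall with a window opening. The window head height is 2191 mm.

A wall with a rectangular opening subtracted — a window. Sill at z = 1291, opening 900 mm tall, so the head is at 1291 + 900 = 2191 mm.


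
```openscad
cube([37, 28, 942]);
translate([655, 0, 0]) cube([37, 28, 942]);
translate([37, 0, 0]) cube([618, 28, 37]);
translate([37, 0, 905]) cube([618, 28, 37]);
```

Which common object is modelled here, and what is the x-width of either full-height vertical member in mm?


A picture frame. The border width is 37 mm.

Four thin pieces enclosing a rectangular opening — a picture frame. The two full-height stiles are 942 mm tall; the top rail sits at z = 905 and is 37 mm tall, so the border above the opening is 942 − 905 = 37 mm, matching the stile x-width.


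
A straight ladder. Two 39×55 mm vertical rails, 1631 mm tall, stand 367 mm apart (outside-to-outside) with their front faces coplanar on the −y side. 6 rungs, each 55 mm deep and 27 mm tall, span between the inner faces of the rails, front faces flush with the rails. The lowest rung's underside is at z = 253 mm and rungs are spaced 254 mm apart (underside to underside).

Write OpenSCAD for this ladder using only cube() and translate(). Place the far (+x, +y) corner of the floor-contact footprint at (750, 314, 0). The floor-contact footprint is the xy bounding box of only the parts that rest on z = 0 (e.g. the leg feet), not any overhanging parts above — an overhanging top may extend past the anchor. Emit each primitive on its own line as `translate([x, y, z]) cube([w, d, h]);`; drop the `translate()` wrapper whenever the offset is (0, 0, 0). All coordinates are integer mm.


// rung span = 367 - 2*39 = 289
// rung[k] z = 253 + k*254
translate([383, 259, 0]) cube([39, 55, 1631]);
translate([711, 259, 0]) cube([39, 55, 1631]);
translate([422, 259, 253]) cube([289, 55, 27]);
translate([422, 259, 507]) cube([289, 55, 27]);
translate([422, 259, 761]) cube([289, 55, 27]);
translate([422, 259, 1015]) cube([289, 55, 27]);
translate([422, 259, 1269]) cube([289, 55, 27]);
translate([422, 259, 1523]) cube([289, 55, 27]);


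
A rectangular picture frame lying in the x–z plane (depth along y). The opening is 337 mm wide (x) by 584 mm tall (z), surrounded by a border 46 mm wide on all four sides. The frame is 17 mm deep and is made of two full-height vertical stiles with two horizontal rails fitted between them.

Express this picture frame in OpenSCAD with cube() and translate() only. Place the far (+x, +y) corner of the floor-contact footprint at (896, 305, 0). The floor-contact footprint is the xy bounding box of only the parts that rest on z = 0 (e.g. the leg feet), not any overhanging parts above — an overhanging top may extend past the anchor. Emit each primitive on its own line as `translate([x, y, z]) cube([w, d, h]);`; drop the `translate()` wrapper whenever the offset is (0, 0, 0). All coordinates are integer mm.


translate([467, 288, 0]) cube([46, 17, 676]);
translate([850, 288, 0]) cube([46, 17, 676]);
translate([513, 288, 0]) cube([337, 17, 46]);
translate([513, 288, 630]) cube([337, 17, 46]);


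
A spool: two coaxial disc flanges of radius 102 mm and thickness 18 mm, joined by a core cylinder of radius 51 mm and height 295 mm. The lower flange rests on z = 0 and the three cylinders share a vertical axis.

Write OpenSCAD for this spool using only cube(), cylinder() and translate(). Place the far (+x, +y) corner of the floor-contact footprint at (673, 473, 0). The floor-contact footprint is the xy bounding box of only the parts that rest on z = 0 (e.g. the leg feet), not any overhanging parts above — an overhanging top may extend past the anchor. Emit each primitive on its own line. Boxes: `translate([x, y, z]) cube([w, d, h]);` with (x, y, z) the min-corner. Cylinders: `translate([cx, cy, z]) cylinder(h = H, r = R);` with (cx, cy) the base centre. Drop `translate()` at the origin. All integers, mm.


translate([571, 371, 0]) cylinder(h = 18, r = 102);
translate([571, 371, 18]) cylinder(h = 295, r = 51);
translate([571, 371, 313]) cylinder(h = 18, r = 102);


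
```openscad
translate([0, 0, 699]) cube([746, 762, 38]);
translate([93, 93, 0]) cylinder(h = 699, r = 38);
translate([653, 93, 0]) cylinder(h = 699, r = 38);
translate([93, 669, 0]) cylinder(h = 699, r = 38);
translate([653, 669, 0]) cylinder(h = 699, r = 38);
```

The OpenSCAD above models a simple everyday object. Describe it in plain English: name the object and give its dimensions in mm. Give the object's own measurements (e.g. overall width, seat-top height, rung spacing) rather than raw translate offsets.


A rectangular dining table. The top is 746×762×38 mm with its upper surface at z = 737 mm. It stands on four round legs of 76 mm diameter, each leg's bounding box inset 55 mm from the nearest pair of top edges, running from the floor to the underside of the top.


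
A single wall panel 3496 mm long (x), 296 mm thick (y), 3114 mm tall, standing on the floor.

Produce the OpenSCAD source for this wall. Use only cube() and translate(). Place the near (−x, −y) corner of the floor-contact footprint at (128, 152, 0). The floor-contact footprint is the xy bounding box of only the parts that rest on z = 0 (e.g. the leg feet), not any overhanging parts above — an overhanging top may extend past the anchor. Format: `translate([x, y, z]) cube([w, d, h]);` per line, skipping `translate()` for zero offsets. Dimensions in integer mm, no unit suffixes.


translate([128, 152, 0]) cube([3496, 296, 3114]);


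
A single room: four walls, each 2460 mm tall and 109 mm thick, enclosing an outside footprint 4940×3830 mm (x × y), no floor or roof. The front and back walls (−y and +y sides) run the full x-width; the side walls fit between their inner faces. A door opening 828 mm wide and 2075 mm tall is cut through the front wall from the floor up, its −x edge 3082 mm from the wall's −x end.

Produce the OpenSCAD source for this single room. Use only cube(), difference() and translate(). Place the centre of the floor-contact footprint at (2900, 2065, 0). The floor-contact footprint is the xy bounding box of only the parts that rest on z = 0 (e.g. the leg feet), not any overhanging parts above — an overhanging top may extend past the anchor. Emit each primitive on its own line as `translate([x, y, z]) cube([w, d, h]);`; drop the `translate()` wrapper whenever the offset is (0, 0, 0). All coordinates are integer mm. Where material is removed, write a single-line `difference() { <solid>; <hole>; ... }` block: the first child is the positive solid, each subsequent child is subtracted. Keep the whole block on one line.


difference() { translate([430, 150, 0]) cube([4940, 109, 2460]); translate([3512, 150, 0]) cube([828, 109, 2075]); }
translate([430, 3871, 0]) cube([4940, 109, 2460]);
translate([430, 259, 0]) cube([109, 3612, 2460]);
translate([5261, 259, 0]) cube([109, 3612, 2460]);


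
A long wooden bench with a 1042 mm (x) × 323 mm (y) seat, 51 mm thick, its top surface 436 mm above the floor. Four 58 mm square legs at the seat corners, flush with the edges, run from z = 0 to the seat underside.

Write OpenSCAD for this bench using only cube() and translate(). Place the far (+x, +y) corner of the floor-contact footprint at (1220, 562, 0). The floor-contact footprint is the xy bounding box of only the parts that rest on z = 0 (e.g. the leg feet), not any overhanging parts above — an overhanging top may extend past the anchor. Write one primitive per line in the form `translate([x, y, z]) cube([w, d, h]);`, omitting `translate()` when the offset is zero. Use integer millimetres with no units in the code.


translate([178, 239, 385]) cube([1042, 323, 51]);
translate([178, 239, 0]) cube([58, 58, 385]);
translate([178, 504, 0]) cube([58, 58, 385]);
translate([1162, 239, 0]) cube([58, 58, 385]);
translate([1162, 504, 0]) cube([58, 58, 385]);


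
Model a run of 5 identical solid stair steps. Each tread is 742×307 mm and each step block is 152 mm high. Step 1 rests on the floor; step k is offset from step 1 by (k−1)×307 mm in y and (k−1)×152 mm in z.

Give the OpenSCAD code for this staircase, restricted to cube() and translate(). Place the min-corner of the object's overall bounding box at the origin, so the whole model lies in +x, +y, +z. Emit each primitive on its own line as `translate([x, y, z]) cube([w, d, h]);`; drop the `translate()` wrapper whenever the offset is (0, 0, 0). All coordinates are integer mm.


cube([742, 307, 152]);
translate([0, 307, 152]) cube([742, 307, 152]);
translate([0, 614, 304]) cube([742, 307, 152]);
translate([0, 921, 456]) cube([742, 307, 152]);
translate([0, 1228, 608]) cube([742, 307, 152]);


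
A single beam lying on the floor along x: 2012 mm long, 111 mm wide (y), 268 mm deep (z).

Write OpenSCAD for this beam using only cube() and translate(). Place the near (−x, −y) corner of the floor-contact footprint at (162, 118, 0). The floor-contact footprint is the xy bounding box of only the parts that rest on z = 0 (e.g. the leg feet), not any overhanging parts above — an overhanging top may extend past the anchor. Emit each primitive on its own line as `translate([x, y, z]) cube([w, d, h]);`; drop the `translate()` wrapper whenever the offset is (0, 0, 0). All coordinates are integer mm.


translate([162, 118, 0]) cube([2012, 111, 268]);


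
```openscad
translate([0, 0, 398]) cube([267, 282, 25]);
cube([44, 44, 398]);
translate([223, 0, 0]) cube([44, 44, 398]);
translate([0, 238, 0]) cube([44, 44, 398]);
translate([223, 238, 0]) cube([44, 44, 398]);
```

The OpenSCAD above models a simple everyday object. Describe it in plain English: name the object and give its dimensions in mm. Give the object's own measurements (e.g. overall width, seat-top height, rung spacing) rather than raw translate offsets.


A simple wooden stool: a rectangular seat 267 mm (x) by 282 mm (y), 25 mm thick, top face at z = 423 mm, on four square legs, each 44×44 mm in cross-section. The legs rest on z = 0, each flush with a corner of the seat.


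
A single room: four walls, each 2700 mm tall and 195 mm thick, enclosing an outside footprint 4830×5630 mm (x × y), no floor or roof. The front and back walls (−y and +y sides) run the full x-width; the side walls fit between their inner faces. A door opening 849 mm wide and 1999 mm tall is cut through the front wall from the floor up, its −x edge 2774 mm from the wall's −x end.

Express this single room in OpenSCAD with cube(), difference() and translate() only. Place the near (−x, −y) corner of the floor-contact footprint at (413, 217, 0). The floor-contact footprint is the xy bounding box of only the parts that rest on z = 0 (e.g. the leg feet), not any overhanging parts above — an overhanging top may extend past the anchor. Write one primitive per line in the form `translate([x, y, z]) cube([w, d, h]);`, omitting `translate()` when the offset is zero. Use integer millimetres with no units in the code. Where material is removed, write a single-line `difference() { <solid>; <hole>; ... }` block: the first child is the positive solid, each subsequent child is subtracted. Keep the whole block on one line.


difference() { translate([413, 217, 0]) cube([4830, 195, 2700]); translate([3187, 217, 0]) cube([849, 195, 1999]); }
translate([413, 5652, 0]) cube([4830, 195, 2700]);
translate([413, 412, 0]) cube([195, 5240, 2700]);
translate([5048, 412, 0]) cube([195, 5240, 2700]);


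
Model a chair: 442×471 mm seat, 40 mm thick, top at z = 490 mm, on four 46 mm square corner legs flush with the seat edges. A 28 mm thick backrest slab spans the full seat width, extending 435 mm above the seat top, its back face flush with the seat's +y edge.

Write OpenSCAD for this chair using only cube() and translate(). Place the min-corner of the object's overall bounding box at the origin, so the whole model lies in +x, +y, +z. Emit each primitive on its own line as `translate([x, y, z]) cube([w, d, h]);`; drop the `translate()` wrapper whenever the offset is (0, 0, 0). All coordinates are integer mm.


// leg_h = 490 - 40 = 450
translate([0, 0, 450]) cube([442, 471, 40]);
cube([46, 46, 450]);
translate([396, 0, 0]) cube([46, 46, 450]);
translate([0, 425, 0]) cube([46, 46, 450]);
translate([396, 425, 0]) cube([46, 46, 450]);
translate([0, 443, 490]) cube([442, 28, 435]);


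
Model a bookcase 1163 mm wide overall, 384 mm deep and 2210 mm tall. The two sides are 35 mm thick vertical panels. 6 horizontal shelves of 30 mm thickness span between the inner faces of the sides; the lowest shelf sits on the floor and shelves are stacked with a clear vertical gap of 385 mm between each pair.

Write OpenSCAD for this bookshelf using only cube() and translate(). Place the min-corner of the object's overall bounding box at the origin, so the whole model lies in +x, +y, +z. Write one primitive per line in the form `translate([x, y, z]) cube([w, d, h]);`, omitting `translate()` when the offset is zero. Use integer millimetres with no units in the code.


cube([35, 384, 2210]);
translate([1128, 0, 0]) cube([35, 384, 2210]);
translate([35, 0, 0]) cube([1093, 384, 30]);
translate([35, 0, 415]) cube([1093, 384, 30]);
translate([35, 0, 830]) cube([1093, 384, 30]);
translate([35, 0, 1245]) cube([1093, 384, 30]);
translate([35, 0, 1660]) cube([1093, 384, 30]);
translate([35, 0, 2075]) cube([1093, 384, 30]);


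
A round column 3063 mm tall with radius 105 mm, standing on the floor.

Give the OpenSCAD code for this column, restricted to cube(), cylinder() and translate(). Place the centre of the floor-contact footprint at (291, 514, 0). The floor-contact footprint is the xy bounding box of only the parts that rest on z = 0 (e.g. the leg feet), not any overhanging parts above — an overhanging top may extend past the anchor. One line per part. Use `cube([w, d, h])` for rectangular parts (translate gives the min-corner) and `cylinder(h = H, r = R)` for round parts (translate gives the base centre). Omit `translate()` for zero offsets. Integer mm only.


translate([291, 514, 0]) cylinder(h = 3063, r = 105);


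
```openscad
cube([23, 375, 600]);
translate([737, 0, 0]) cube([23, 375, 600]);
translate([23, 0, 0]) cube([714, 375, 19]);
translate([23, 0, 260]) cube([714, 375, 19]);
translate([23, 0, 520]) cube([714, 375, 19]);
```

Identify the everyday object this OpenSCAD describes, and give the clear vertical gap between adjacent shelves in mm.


A bookshelf. The clear shelf gap is 241 mm.

Two tall side panels with 3 horizontal boards between them — a bookshelf. The first two shelf undersides are at z = 0 and z = 260; with shelf thickness 19, the clear gap is 260 − 0 − 19 = 241 mm.


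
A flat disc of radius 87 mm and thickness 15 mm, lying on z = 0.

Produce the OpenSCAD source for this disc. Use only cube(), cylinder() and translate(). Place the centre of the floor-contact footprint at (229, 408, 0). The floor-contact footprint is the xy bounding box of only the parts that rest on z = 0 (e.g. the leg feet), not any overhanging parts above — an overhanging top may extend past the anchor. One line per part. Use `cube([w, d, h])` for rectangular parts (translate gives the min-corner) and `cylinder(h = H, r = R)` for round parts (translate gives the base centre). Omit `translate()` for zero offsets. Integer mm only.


translate([229, 408, 0]) cylinder(h = 15, r = 87);


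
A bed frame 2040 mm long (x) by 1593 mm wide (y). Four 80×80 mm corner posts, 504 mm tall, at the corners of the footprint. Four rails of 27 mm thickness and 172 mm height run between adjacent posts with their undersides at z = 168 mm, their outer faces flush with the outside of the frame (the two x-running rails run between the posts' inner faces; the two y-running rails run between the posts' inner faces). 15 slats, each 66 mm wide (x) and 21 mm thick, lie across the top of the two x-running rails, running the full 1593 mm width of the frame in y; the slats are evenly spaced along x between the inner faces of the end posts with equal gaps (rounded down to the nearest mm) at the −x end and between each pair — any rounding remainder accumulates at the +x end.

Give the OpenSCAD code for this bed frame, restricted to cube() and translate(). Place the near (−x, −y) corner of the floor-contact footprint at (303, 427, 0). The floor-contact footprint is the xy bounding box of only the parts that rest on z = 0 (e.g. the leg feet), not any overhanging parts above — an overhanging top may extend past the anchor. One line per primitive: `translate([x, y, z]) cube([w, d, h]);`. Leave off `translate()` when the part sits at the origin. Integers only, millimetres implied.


// slat z = rail_z + rail_h = 168 + 172 = 340
// slat gap = ⌊(1880 − 15·66) / 16⌋ = 55
translate([303, 427, 0]) cube([80, 80, 504]);
translate([303, 1940, 0]) cube([80, 80, 504]);
translate([2263, 427, 0]) cube([80, 80, 504]);
translate([2263, 1940, 0]) cube([80, 80, 504]);
translate([383, 427, 168]) cube([1880, 27, 172]);
translate([383, 1993, 168]) cube([1880, 27, 172]);
translate([303, 507, 168]) cube([27, 1433, 172]);
translate([2316, 507, 168]) cube([27, 1433, 172]);
translate([438, 427, 340]) cube([66, 1593, 21]);
translate([559, 427, 340]) cube([66, 1593, 21]);
translate([680, 427, 340]) cube([66, 1593, 21]);
translate([801, 427, 340]) cube([66, 1593, 21]);
translate([922, 427, 340]) cube([66, 1593, 21]);
translate([1043, 427, 340]) cube([66, 1593, 21]);
translate([1164, 427, 340]) cube([66, 1593, 21]);
translate([1285, 427, 340]) cube([66, 1593, 21]);
translate([1406, 427, 340]) cube([66, 1593, 21]);
translate([1527, 427, 340]) cube([66, 1593, 21]);
translate([1648, 427, 340]) cube([66, 1593, 21]);
translate([1769, 427, 340]) cube([66, 1593, 21]);
translate([1890, 427, 340]) cube([66, 1593, 21]);
translate([2011, 427, 340]) cube([66, 1593, 21]);
translate([2132, 427, 340]) cube([66, 1593, 21]);
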